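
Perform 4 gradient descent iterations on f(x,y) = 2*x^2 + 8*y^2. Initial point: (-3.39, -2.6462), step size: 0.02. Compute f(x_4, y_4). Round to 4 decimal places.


Gradient descent on f(x,y) = 2*x^2 + 8*y^2.
Starting point: (-3.39, -2.6462), alpha = 0.02
Step 1: grad_x = 2*2*-3.39 = -13.56, grad_y = 2*8*-2.6462 = -42.3392
  x_1 = -3.39 - 0.02*-13.56 = -3.1188
  y_1 = -2.6462 - 0.02*-42.3392 = -1.7994
Step 2: grad_x = 2*2*-3.1188 = -12.4752, grad_y = 2*8*-1.7994 = -28.7907
  x_2 = -3.1188 - 0.02*-12.4752 = -2.8693
  y_2 = -1.7994 - 0.02*-28.7907 = -1.2236
Step 3: grad_x = 2*2*-2.8693 = -11.4772, grad_y = 2*8*-1.2236 = -19.5776
  x_3 = -2.8693 - 0.02*-11.4772 = -2.6398
  y_3 = -1.2236 - 0.02*-19.5776 = -0.832
Step 4: grad_x = 2*2*-2.6398 = -10.559, grad_y = 2*8*-0.832 = -13.3128
  x_4 = -2.6398 - 0.02*-10.559 = -2.4286
  y_4 = -0.832 - 0.02*-13.3128 = -0.5658
f(-2.4286, -0.5658) = 2*(-2.4286)^2 + 8*(-0.5658)^2 = 14.3569


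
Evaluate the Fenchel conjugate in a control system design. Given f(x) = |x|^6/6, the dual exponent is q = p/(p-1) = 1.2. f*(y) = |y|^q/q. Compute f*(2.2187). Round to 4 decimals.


The conjugate exponent q satisfies 1/p + 1/q = 1.
p = 6, so q = 6/(6 - 1) = 1.2
|y|^q = 2.2187^1.2 = 2.6021
f*(2.2187) = 2.6021 / 1.2 = 2.1684


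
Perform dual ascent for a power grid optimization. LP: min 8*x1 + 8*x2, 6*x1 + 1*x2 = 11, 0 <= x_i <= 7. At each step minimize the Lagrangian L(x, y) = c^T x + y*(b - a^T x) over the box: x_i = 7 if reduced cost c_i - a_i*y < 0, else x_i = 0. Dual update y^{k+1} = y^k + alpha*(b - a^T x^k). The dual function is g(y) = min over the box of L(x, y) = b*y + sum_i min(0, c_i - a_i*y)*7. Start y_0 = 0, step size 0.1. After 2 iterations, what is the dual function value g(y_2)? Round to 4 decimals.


Dual ascent for LP: min 8*x1 + 8*x2, 6*x1 + 1*x2 = 11, 0 <= x_i <= 7
Step 1: y^k = 0.0, reduced costs: (8.0, 8.0)
  x^k = (0.0, 0.0), subgradient = b - a^T x = 11.0
  y^{k+1} = 0.0 + 0.1*11.0 = 1.1
Step 2: y^k = 1.1, reduced costs: (1.4, 6.9)
  x^k = (0.0, 0.0), subgradient = b - a^T x = 11.0
  y^{k+1} = 1.1 + 0.1*11.0 = 2.2
Dual objective at y_2 = 2.2: reduced costs (-5.2, 5.8), box minimizer x = (7.0, 0.0)
g(y_2) = b*y + (c1 - a1*y)*x1 + (c2 - a2*y)*x2 = 11*2.2 + (-5.2)*7.0 + 5.8*0.0 = 24.2 - 36.4 + 0.0 = -12.2


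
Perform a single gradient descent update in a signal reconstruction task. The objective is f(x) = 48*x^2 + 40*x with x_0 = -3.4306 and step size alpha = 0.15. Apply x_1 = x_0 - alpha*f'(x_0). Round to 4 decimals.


We compute the gradient at x_0 and apply the update.
f'(x) = 96*x + 40
f'(-3.4306) = 96*-3.4306 + 40 = -289.3376
x_1 = -3.4306 - 0.15*-289.3376 = 39.97


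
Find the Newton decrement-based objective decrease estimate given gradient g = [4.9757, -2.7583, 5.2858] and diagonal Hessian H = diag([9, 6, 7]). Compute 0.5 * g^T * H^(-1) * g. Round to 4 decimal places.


Step 1: H is diagonal, so H^(-1) * g = [0.5529, -0.4597, 0.7551].
Step 2: g^T H^(-1) g = sum_i g_i^2 / H_ii
  = (4.9757)^2/9 + (-2.7583)^2/6 + (5.2858)^2/7
  = 2.7508 + 1.268 + 3.9914 = 8.0103
Step 3: Objective decrease = 0.5 * g^T H^(-1) g = 4.0051


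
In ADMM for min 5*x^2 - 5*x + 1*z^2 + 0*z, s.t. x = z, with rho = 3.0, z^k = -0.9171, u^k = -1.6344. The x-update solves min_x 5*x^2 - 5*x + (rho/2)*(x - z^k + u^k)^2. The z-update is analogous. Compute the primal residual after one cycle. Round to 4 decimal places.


ADMM iteration with rho = 3.0, z^k = -0.9171, u^k = -1.6344
Step 1: x-update.
Minimize 5*x^2 - 5*x + (3.0/2)*(x + 0.9171 - 1.6344)^2
FOC: (2*5 + 3.0)*x = 5 + 3.0*(-0.9171 + 1.6344)
x^{k+1} = 0.5501
Step 2: z-update.
Minimize 1*z^2 + 0*z + (3.0/2)*(0.5501 - z - 1.6344)^2
FOC: (2*1 + 3.0)*z = 0 + 3.0*(0.5501 - 1.6344)
z^{k+1} = -0.6506
Step 3: u-update.
u^{k+1} = -1.6344 + 0.5501 + 0.6506 = -0.4337
Step 4: Primal residual = |0.5501 + 0.6506| = 1.2007


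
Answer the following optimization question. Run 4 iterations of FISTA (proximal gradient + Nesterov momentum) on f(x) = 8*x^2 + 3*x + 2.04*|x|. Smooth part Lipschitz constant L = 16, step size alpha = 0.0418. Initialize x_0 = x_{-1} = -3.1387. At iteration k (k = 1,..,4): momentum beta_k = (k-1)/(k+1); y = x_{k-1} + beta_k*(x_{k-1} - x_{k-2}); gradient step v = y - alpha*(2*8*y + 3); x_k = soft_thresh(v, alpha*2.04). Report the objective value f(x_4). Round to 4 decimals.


FISTA on f(x) = 8*x^2 + 3*x + 2.04*|x|
L = 16, alpha = 0.0418
Iteration 1: beta = 0.0, y = -3.1387 + 0.0*(-3.1387 + 3.1387) = -3.1387
  grad(y) = -47.2192, v = y - alpha*grad = -1.1649
  prox(v) = soft_thresh(-1.1649, 0.0853) = -1.0797
Iteration 2: beta = 0.3333, y = -1.0797 + 0.3333*(-1.0797 + 3.1387) = -0.3933
  grad(y) = -3.2931, v = y - alpha*grad = -0.2557
  prox(v) = soft_thresh(-0.2557, 0.0853) = -0.1704
Iteration 3: beta = 0.5, y = -0.1704 + 0.5*(-0.1704 + 1.0797) = 0.2842
  grad(y) = 7.5478, v = y - alpha*grad = -0.0313
  prox(v) = soft_thresh(-0.0313, 0.0853) = 0.0
Iteration 4: beta = 0.6, y = 0.0 + 0.6*(0.0 + 0.1704) = 0.1022
  grad(y) = 4.6358, v = y - alpha*grad = -0.0915
  prox(v) = soft_thresh(-0.0915, 0.0853) = -0.0063
f(x_4) = 8*(-0.0063)^2 + 3*(-0.0063) + 2.04*|-0.0063| = -0.0057


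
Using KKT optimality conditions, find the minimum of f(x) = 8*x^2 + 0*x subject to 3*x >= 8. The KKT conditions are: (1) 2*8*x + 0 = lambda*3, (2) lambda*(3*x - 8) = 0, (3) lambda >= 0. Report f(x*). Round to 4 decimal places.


Step 1: Try lambda = 0 (constraint inactive).
x_unc = 0/(2*8) = 0.0
Check: 3*0.0 = 0.0 < 8 -- violated!
Step 2: Constraint must be active: 3*x = 8
x* = 8/3 = 2.6667 (rounded; the exact value 8/3 is used below)
lambda = (2*8*(8/3) + 0)/3 = 14.2222
Step 3: Compute optimal value.
f(x*) = 8*(8/3)^2 + 0*(8/3) = 56.8889


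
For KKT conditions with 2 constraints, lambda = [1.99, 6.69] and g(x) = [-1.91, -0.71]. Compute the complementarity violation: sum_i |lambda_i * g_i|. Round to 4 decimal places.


KKT complementary slackness check:
lambda_1 * g_1 = 1.99 * -1.91 = -3.8009
lambda_2 * g_2 = 6.69 * -0.71 = -4.7499
Total violation = 3.8009 + 4.7499 = 8.5508


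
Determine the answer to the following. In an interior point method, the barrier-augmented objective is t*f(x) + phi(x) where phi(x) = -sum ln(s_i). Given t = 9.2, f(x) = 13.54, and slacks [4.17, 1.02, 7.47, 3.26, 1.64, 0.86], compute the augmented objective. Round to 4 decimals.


Step 1: Compute log-barrier.
ln values: [1.4279, 0.0198, 2.0109, 1.1817, 0.4947, -0.1508]
phi = -(1.4279 + 0.0198 + 2.0109 + 1.1817 + 0.4947 - 0.1508) = -4.9842
Step 2: Compute augmented objective.
t*f(x) = 9.2*13.54 = 124.568
Total = 124.568 - 4.9842 = 119.5838


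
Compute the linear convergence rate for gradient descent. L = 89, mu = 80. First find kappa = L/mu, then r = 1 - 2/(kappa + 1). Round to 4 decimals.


Step 1: Compute the condition number.
kappa = L/mu = 89/80 = 1.1125
Step 2: Compute the convergence rate.
r = 1 - 2/(kappa + 1) = 1 - 2*mu/(L + mu) = (L - mu)/(L + mu) = 9/169 = 0.0533


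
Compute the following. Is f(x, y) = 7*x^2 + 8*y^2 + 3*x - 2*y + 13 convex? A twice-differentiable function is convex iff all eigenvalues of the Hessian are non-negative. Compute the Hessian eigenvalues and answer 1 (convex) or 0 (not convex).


The Hessian of f(x,y) = 7*x^2 + 8*y^2 + 3*x - 2*y + 13 is:
H = [[14, 0], [0, 16]]
Trace = 14 + 16 = 30
Determinant = 14*16 - (0)^2 = 224
Discriminant = (30)^2 - 4*224 = 4.0
Eigenvalues: lambda_1 = 14.0, lambda_2 = 16.0
The function is convex.

1


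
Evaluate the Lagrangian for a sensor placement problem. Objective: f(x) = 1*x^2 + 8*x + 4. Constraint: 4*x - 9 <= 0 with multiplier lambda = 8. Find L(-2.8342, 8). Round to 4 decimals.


Step 1: Evaluate f(x).
f(-2.8342) = 1*(-2.8342)^2 + 8*(-2.8342) + 4 = -10.6409
Step 2: Evaluate g(x).
g(-2.8342) = 4*-2.8342 - 9 = -20.3368
Step 3: Compute Lagrangian.
L = -10.6409 + 8*-20.3368 = -173.3353


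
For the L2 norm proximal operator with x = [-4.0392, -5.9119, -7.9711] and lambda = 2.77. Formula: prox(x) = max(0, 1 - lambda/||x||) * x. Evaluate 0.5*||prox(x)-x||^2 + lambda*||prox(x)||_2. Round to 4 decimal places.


Step 1: Compute ||x||.
||x|| = 10.7147
Step 2: Compute scaling factor.
scale = max(0, 1 - 2.77/10.7147) = 0.7415
Step 3: prox(x) = [-2.995, -4.3835, -5.9104]
||prox(x)|| = 7.9447
Step 4: Proximal objective.
0.5*||prox-x||^2 = 3.8365
lambda*||prox|| = 22.0068
Total = 25.8432


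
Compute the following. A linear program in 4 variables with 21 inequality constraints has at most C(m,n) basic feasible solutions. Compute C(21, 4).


Each vertex corresponds to some choice of n active constraints out of m, so the number of vertices is at most C(m, n) = m! / (n!(m-n)!).
m = 21, n = 4
Numerator: 21 * 20 * 19 * 18
Denominator: 4! = 24
C(21, 4) = 5985


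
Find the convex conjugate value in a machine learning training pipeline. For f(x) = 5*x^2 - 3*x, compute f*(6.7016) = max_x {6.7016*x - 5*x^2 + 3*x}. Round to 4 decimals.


f*(y) = sup_x {y*x - a*x^2 - b*x} = sup_x {(y-b)*x - a*x^2}
FOC: (y - b) - 2a*x = 0 => x* = (y - b)/(2a)
x* = (6.7016 + 3)/(2*5) = 0.9702
f*(6.7016) = (y-b)^2/(4a) = (6.7016 + 3)^2/(4*5)
= 94.121/20 = 4.7061


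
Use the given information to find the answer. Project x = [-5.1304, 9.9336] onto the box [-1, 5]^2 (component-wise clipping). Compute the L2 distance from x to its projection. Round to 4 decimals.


Project each component onto [-1, 5].
clip(-5.1304) = -1.0, clip(9.9336) = 5.0
Projection = [-1.0, 5.0]
Squared diffs: [17.0602, 24.3404]
Distance = sqrt(41.4006) = 6.4343


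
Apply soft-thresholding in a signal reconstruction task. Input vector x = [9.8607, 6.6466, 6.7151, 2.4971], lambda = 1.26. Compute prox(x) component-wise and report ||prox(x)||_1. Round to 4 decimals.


Soft-thresholding with lambda = 1.26:
prox(9.8607) = sign(9.8607)*max(|9.8607| - 1.26, 0) = 8.6007
prox(6.6466) = sign(6.6466)*max(|6.6466| - 1.26, 0) = 5.3866
prox(6.7151) = sign(6.7151)*max(|6.7151| - 1.26, 0) = 5.4551
prox(2.4971) = sign(2.4971)*max(|2.4971| - 1.26, 0) = 1.2371
prox(x) = [8.6007, 5.3866, 5.4551, 1.2371]
||prox(x)||_1 = 8.6007 + 5.3866 + 5.4551 + 1.2371 = 20.6795


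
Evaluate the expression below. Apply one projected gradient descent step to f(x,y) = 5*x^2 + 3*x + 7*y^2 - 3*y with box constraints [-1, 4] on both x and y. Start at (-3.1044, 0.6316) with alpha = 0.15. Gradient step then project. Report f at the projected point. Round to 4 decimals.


Step 1: Compute gradient at (-3.1044, 0.6316).
grad_x = 2*5*-3.1044 + 3 = -28.044
grad_y = 2*7*0.6316 - 3 = 5.8424
Step 2: Gradient step.
x_raw = -3.1044 - 0.15*-28.044 = 1.1022
y_raw = 0.6316 - 0.15*5.8424 = -0.2448
Step 3: Project onto [-1, 4].
x_proj = clip(1.1022) = 1.1022
y_proj = clip(-0.2448) = -0.2448
Step 4: Evaluate f.
f(1.1022, -0.2448) = 10.5345


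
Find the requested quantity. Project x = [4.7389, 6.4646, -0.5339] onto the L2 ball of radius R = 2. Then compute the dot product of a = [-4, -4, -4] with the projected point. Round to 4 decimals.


Step 1: Compute ||x|| (intermediates to 6 decimals).
||x|| = sqrt(4.7389^2 + 6.4646^2 + (-0.5339)^2) = 8.033261
Step 2: Project.
Since ||x|| > R, scale = R/||x|| = 2/8.033261 = 0.248965, proj(x) = scale * x
proj(x) = [1.17982, 1.609459, -0.132922]
Step 3: Dot product.
a^T * proj(x) = -4*1.17982 - 4*1.609459 - 4*(-0.132922) = -10.6254


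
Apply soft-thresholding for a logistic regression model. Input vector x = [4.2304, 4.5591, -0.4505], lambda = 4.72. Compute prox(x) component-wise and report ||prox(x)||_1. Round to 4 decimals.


Soft-thresholding with lambda = 4.72:
prox(4.2304) = sign(4.2304)*max(|4.2304| - 4.72, 0) = 0.0
prox(4.5591) = sign(4.5591)*max(|4.5591| - 4.72, 0) = 0.0
prox(-0.4505) = sign(-0.4505)*max(|-0.4505| - 4.72, 0) = 0.0
prox(x) = [0.0, 0.0, 0.0]
||prox(x)||_1 = 0.0 + 0.0 + 0.0 = 0.0


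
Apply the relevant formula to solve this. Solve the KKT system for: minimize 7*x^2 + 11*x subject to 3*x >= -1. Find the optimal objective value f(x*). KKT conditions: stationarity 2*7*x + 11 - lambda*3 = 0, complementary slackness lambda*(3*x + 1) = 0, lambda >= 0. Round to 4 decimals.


Step 1: Try lambda = 0 (constraint inactive).
x_unc = -11/(2*7) = -0.7857
Check: 3*-0.7857 = -2.3571 < -1 -- violated!
Step 2: Constraint must be active: 3*x = -1
x* = -1/3 = -0.3333 (rounded; the exact value -1/3 is used below)
lambda = (2*7*(-1/3) + 11)/3 = 2.1111
Step 3: Compute optimal value.
f(x*) = 7*(-1/3)^2 + 11*(-1/3) = -2.8889


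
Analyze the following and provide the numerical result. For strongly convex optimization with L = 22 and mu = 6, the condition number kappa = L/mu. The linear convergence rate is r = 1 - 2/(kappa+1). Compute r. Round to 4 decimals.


Step 1: Compute the condition number.
kappa = L/mu = 22/6 = 3.6667
Step 2: Compute the convergence rate.
r = 1 - 2/(kappa + 1) = 1 - 2*mu/(L + mu) = (L - mu)/(L + mu) = 16/28 = 0.5714


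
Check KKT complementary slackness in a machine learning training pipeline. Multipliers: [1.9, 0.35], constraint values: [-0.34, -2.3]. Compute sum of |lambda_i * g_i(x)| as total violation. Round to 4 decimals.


KKT complementary slackness check:
lambda_1 * g_1 = 1.9 * -0.34 = -0.646
lambda_2 * g_2 = 0.35 * -2.3 = -0.805
Total violation = 0.646 + 0.805 = 1.451


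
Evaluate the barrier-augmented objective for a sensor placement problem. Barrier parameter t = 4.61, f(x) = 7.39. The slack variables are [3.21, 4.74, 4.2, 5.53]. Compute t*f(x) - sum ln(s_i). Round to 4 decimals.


Step 1: Compute log-barrier.
ln values: [1.1663, 1.556, 1.4351, 1.7102]
phi = -(1.1663 + 1.556 + 1.4351 + 1.7102) = -5.8676
Step 2: Compute augmented objective.
t*f(x) = 4.61*7.39 = 34.0679
Total = 34.0679 - 5.8676 = 28.2003


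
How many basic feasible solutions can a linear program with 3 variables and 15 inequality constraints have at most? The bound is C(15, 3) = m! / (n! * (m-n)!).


Each vertex corresponds to some choice of n active constraints out of m, so the number of vertices is at most C(m, n) = m! / (n!(m-n)!).
m = 15, n = 3
Numerator: 15 * 14 * 13
Denominator: 3! = 6
C(15, 3) = 455


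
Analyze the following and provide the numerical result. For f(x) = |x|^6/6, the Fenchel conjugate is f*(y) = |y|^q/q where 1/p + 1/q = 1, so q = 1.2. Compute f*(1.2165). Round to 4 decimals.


The conjugate exponent q satisfies 1/p + 1/q = 1.
p = 6, so q = 6/(6 - 1) = 1.2
|y|^q = 1.2165^1.2 = 1.2651
f*(1.2165) = 1.2651 / 1.2 = 1.0543


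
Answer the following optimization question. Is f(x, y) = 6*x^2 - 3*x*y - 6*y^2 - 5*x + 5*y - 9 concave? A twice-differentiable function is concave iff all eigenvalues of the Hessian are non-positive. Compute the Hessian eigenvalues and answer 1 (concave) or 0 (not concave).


The Hessian of f(x,y) = 6*x^2 - 3*x*y - 6*y^2 - 5*x + 5*y - 9 is:
H = [[12, -3], [-3, -12]]
Trace = 12 - 12 = 0
Determinant = 12*-12 - (-3)^2 = -153
Discriminant = (0)^2 - 4*-153 = 612.0
Eigenvalues: lambda_1 = -12.3693, lambda_2 = 12.3693
The function is not concave.

0


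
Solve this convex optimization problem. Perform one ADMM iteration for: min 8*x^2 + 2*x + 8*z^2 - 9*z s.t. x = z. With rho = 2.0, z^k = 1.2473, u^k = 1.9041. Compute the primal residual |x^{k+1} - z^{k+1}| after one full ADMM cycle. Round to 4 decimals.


ADMM iteration with rho = 2.0, z^k = 1.2473, u^k = 1.9041
Step 1: x-update.
Minimize 8*x^2 + 2*x + (2.0/2)*(x - 1.2473 + 1.9041)^2
FOC: (2*8 + 2.0)*x = -2 + 2.0*(1.2473 - 1.9041)
x^{k+1} = -0.1841
Step 2: z-update.
Minimize 8*z^2 - 9*z + (2.0/2)*(-0.1841 - z + 1.9041)^2
FOC: (2*8 + 2.0)*z = 9 + 2.0*(-0.1841 + 1.9041)
z^{k+1} = 0.6911
Step 3: u-update.
u^{k+1} = 1.9041 - 0.1841 - 0.6911 = 1.0289
Step 4: Primal residual = |-0.1841 - 0.6911| = 0.8752


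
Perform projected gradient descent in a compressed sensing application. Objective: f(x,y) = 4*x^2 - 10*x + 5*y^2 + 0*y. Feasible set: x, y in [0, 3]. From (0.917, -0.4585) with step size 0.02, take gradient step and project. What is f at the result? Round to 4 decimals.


Step 1: Compute gradient at (0.917, -0.4585).
grad_x = 2*4*0.917 - 10 = -2.664
grad_y = 2*5*-0.4585 + 0 = -4.585
Step 2: Gradient step.
x_raw = 0.917 - 0.02*-2.664 = 0.9703
y_raw = -0.4585 - 0.02*-4.585 = -0.3668
Step 3: Project onto [0, 3].
x_proj = clip(0.9703) = 0.9703
y_proj = clip(-0.3668) = 0.0
Step 4: Evaluate f.
f(0.9703, 0.0) = -5.937


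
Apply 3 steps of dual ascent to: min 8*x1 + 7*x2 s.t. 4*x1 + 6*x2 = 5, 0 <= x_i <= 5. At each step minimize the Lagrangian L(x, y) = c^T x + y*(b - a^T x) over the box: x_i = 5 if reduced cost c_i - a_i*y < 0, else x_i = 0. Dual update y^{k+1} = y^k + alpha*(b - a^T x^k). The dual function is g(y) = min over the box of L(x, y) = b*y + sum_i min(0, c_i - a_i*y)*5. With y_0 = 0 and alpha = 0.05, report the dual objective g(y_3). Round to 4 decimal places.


Dual ascent for LP: min 8*x1 + 7*x2, 4*x1 + 6*x2 = 5, 0 <= x_i <= 5
Step 1: y^k = 0.0, reduced costs: (8.0, 7.0)
  x^k = (0.0, 0.0), subgradient = b - a^T x = 5.0
  y^{k+1} = 0.0 + 0.05*5.0 = 0.25
Step 2: y^k = 0.25, reduced costs: (7.0, 5.5)
  x^k = (0.0, 0.0), subgradient = b - a^T x = 5.0
  y^{k+1} = 0.25 + 0.05*5.0 = 0.5
Step 3: y^k = 0.5, reduced costs: (6.0, 4.0)
  x^k = (0.0, 0.0), subgradient = b - a^T x = 5.0
  y^{k+1} = 0.5 + 0.05*5.0 = 0.75
Dual objective at y_3 = 0.75: reduced costs (5.0, 2.5), box minimizer x = (0.0, 0.0)
g(y_3) = b*y + (c1 - a1*y)*x1 + (c2 - a2*y)*x2 = 5*0.75 + 5.0*0.0 + 2.5*0.0 = 3.75 + 0.0 + 0.0 = 3.75


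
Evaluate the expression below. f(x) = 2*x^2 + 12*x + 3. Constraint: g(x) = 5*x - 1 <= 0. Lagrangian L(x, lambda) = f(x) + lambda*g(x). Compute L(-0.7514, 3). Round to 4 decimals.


Step 1: Evaluate f(x).
f(-0.7514) = 2*(-0.7514)^2 + 12*(-0.7514) + 3 = -4.8876
Step 2: Evaluate g(x).
g(-0.7514) = 5*-0.7514 - 1 = -4.757
Step 3: Compute Lagrangian.
L = -4.8876 + 3*-4.757 = -19.1586


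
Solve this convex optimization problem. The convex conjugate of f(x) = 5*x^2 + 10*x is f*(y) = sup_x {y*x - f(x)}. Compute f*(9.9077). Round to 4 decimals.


f*(y) = sup_x {y*x - a*x^2 - b*x} = sup_x {(y-b)*x - a*x^2}
FOC: (y - b) - 2a*x = 0 => x* = (y - b)/(2a)
x* = (9.9077 - 10)/(2*5) = -0.0092
f*(9.9077) = (y-b)^2/(4a) = (9.9077 - 10)^2/(4*5)
= 0.0085/20 = 0.0004


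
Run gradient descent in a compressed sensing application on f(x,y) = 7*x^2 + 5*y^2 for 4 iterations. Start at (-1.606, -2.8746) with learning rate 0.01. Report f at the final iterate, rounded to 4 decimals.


Gradient descent on f(x,y) = 7*x^2 + 5*y^2.
Starting point: (-1.606, -2.8746), alpha = 0.01
Step 1: grad_x = 2*7*-1.606 = -22.484, grad_y = 2*5*-2.8746 = -28.746
  x_1 = -1.606 - 0.01*-22.484 = -1.3812
  y_1 = -2.8746 - 0.01*-28.746 = -2.5871
Step 2: grad_x = 2*7*-1.3812 = -19.3362, grad_y = 2*5*-2.5871 = -25.8714
  x_2 = -1.3812 - 0.01*-19.3362 = -1.1878
  y_2 = -2.5871 - 0.01*-25.8714 = -2.3284
Step 3: grad_x = 2*7*-1.1878 = -16.6292, grad_y = 2*5*-2.3284 = -23.2843
  x_3 = -1.1878 - 0.01*-16.6292 = -1.0215
  y_3 = -2.3284 - 0.01*-23.2843 = -2.0956
Step 4: grad_x = 2*7*-1.0215 = -14.3011, grad_y = 2*5*-2.0956 = -20.9558
  x_4 = -1.0215 - 0.01*-14.3011 = -0.8785
  y_4 = -2.0956 - 0.01*-20.9558 = -1.886
f(-0.8785, -1.886) = 7*(-0.8785)^2 + 5*(-1.886)^2 = 23.1877


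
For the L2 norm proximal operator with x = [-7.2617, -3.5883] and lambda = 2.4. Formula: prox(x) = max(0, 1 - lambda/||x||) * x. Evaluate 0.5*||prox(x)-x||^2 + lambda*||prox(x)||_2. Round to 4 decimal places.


Step 1: Compute ||x||.
||x|| = 8.0999
Step 2: Compute scaling factor.
scale = max(0, 1 - 2.4/8.0999) = 0.7037
Step 3: prox(x) = [-5.1101, -2.5251]
||prox(x)|| = 5.6999
Step 4: Proximal objective.
0.5*||prox-x||^2 = 2.88
lambda*||prox|| = 13.6798
Total = 16.5597


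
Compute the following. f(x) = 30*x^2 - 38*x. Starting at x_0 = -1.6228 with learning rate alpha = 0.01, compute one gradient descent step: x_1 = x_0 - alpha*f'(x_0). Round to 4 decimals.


We compute the gradient at x_0 and apply the update.
f'(x) = 60*x - 38
f'(-1.6228) = 60*-1.6228 - 38 = -135.368
x_1 = -1.6228 - 0.01*-135.368 = -0.2691


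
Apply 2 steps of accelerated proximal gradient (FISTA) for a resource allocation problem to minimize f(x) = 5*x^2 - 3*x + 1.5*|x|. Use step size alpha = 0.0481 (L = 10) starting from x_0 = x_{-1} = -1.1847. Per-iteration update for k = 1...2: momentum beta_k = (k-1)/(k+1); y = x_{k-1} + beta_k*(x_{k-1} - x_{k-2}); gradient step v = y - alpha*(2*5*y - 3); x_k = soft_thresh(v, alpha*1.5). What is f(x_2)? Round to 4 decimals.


FISTA on f(x) = 5*x^2 - 3*x + 1.5*|x|
L = 10, alpha = 0.0481
Iteration 1: beta = 0.0, y = -1.1847 + 0.0*(-1.1847 + 1.1847) = -1.1847
  grad(y) = -14.847, v = y - alpha*grad = -0.4706
  prox(v) = soft_thresh(-0.4706, 0.0722) = -0.3984
Iteration 2: beta = 0.3333, y = -0.3984 + 0.3333*(-0.3984 + 1.1847) = -0.1363
  grad(y) = -4.3631, v = y - alpha*grad = 0.0736
  prox(v) = soft_thresh(0.0736, 0.0722) = 0.0014
f(x_2) = 5*0.0014^2 - 3*0.0014 + 1.5*|0.0014| = -0.0021


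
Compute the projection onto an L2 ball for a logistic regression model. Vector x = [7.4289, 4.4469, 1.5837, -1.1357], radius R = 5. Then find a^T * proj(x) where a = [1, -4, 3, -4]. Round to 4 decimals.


Step 1: Compute ||x|| (intermediates to 6 decimals).
||x|| = sqrt(7.4289^2 + 4.4469^2 + 1.5837^2 + (-1.1357)^2) = 8.874762
Step 2: Project.
Since ||x|| > R, scale = R/||x|| = 5/8.874762 = 0.563395, proj(x) = scale * x
proj(x) = [4.185405, 2.505361, 0.892249, -0.639848]
Step 3: Dot product.
a^T * proj(x) = 1*4.185405 - 4*2.505361 + 3*0.892249 - 4*(-0.639848) = -0.5999


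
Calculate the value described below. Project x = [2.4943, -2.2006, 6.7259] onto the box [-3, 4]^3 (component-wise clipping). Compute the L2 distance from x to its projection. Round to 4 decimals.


Project each component onto [-3, 4].
clip(2.4943) = 2.4943, clip(-2.2006) = -2.2006, clip(6.7259) = 4.0
Projection = [2.4943, -2.2006, 4.0]
Squared diffs: [0.0, 0.0, 7.4305]
Distance = sqrt(7.4305) = 2.7259


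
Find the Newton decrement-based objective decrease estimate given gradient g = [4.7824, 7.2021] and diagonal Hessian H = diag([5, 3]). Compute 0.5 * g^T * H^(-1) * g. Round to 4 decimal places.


Step 1: H is diagonal, so H^(-1) * g = [0.9565, 2.4007].
Step 2: g^T H^(-1) g = sum_i g_i^2 / H_ii
  = (4.7824)^2/5 + (7.2021)^2/3
  = 4.5743 + 17.2901 = 21.8644
Step 3: Objective decrease = 0.5 * g^T H^(-1) g = 10.9322


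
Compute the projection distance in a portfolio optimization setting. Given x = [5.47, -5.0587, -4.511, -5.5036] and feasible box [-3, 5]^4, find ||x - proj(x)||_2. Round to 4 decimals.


Project each component onto [-3, 5].
clip(5.47) = 5.0, clip(-5.0587) = -3.0, clip(-4.511) = -3.0, clip(-5.5036) = -3.0
Projection = [5.0, -3.0, -3.0, -3.0]
Squared diffs: [0.2209, 4.2382, 2.2831, 6.268]
Distance = sqrt(13.0102) = 3.607


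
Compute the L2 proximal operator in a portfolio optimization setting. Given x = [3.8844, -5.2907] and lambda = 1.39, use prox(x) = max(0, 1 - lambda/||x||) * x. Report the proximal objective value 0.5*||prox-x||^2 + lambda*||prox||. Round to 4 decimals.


Step 1: Compute ||x||.
||x|| = 6.5635
Step 2: Compute scaling factor.
scale = max(0, 1 - 1.39/6.5635) = 0.7882
Step 3: prox(x) = [3.0618, -4.1703]
||prox(x)|| = 5.1735
Step 4: Proximal objective.
0.5*||prox-x||^2 = 0.9661
lambda*||prox|| = 7.1912
Total = 8.1573


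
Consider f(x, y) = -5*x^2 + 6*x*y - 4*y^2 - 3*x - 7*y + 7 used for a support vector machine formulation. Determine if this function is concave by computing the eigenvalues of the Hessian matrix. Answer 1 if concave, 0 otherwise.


The Hessian of f(x,y) = -5*x^2 + 6*x*y - 4*y^2 - 3*x - 7*y + 7 is:
H = [[-10, 6], [6, -8]]
Trace = -10 - 8 = -18
Determinant = -10*-8 - (6)^2 = 44
Discriminant = (-18)^2 - 4*44 = 148.0
Eigenvalues: lambda_1 = -15.0828, lambda_2 = -2.9172
The function is concave.

1


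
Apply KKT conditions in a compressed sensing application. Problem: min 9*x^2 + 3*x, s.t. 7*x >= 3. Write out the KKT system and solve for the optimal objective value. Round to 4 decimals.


Step 1: Try lambda = 0 (constraint inactive).
x_unc = -3/(2*9) = -0.1667
Check: 7*-0.1667 = -1.1669 < 3 -- violated!
Step 2: Constraint must be active: 7*x = 3
x* = 3/7 = 0.4286 (rounded; the exact value 3/7 is used below)
lambda = (2*9*(3/7) + 3)/7 = 1.5306
Step 3: Compute optimal value.
f(x*) = 9*(3/7)^2 + 3*(3/7) = 2.9388


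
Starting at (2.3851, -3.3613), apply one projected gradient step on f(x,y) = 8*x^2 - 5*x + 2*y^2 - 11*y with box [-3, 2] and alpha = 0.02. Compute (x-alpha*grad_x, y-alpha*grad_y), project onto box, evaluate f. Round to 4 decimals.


Step 1: Compute gradient at (2.3851, -3.3613).
grad_x = 2*8*2.3851 - 5 = 33.1616
grad_y = 2*2*-3.3613 - 11 = -24.4452
Step 2: Gradient step.
x_raw = 2.3851 - 0.02*33.1616 = 1.7219
y_raw = -3.3613 - 0.02*-24.4452 = -2.8724
Step 3: Project onto [-3, 2].
x_proj = clip(1.7219) = 1.7219
y_proj = clip(-2.8724) = -2.8724
Step 4: Evaluate f.
f(1.7219, -2.8724) = 63.207


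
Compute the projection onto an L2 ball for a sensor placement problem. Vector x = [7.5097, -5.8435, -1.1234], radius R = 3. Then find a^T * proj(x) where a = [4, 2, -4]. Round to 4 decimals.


Step 1: Compute ||x|| (intermediates to 6 decimals).
||x|| = sqrt(7.5097^2 + (-5.8435)^2 + (-1.1234)^2) = 9.581446
Step 2: Project.
Since ||x|| > R, scale = R/||x|| = 3/9.581446 = 0.313105, proj(x) = scale * x
proj(x) = [2.351325, -1.829629, -0.351742]
Step 3: Dot product.
a^T * proj(x) = 4*2.351325 + 2*(-1.829629) - 4*(-0.351742) = 7.153


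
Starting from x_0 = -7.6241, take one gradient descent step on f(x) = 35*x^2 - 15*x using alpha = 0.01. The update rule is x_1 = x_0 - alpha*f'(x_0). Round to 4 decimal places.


We compute the gradient at x_0 and apply the update.
f'(x) = 70*x - 15
f'(-7.6241) = 70*-7.6241 - 15 = -548.687
x_1 = -7.6241 - 0.01*-548.687 = -2.1372


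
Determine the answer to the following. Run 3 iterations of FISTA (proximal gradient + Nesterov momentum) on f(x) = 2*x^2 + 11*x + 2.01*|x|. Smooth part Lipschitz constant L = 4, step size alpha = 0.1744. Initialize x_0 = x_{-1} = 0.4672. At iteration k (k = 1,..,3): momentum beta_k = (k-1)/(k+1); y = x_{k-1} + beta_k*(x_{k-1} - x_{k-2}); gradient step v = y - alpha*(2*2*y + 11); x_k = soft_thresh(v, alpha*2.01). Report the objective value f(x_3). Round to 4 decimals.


FISTA on f(x) = 2*x^2 + 11*x + 2.01*|x|
L = 4, alpha = 0.1744
Iteration 1: beta = 0.0, y = 0.4672 + 0.0*(0.4672 - 0.4672) = 0.4672
  grad(y) = 12.8688, v = y - alpha*grad = -1.7771
  prox(v) = soft_thresh(-1.7771, 0.3505) = -1.4266
Iteration 2: beta = 0.3333, y = -1.4266 + 0.3333*(-1.4266 - 0.4672) = -2.0578
  grad(y) = 2.7687, v = y - alpha*grad = -2.5407
  prox(v) = soft_thresh(-2.5407, 0.3505) = -2.1901
Iteration 3: beta = 0.5, y = -2.1901 + 0.5*(-2.1901 + 1.4266) = -2.5719
  grad(y) = 0.7123, v = y - alpha*grad = -2.6962
  prox(v) = soft_thresh(-2.6962, 0.3505) = -2.3456
f(x_3) = 2*(-2.3456)^2 + 11*(-2.3456) + 2.01*|-2.3456| = -10.0833


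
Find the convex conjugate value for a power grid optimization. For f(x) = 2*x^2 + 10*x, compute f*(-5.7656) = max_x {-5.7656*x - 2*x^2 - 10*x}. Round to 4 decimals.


f*(y) = sup_x {y*x - a*x^2 - b*x} = sup_x {(y-b)*x - a*x^2}
FOC: (y - b) - 2a*x = 0 => x* = (y - b)/(2a)
x* = (-5.7656 - 10)/(2*2) = -3.9414
f*(-5.7656) = (y-b)^2/(4a) = (-5.7656 - 10)^2/(4*2)
= 248.5541/8 = 31.0693


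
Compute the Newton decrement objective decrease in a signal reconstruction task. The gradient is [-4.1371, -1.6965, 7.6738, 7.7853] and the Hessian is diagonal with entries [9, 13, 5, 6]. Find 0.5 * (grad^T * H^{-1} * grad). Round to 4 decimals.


Step 1: H is diagonal, so H^(-1) * g = [-0.4597, -0.1305, 1.5348, 1.2976].
Step 2: g^T H^(-1) g = sum_i g_i^2 / H_ii
  = (-4.1371)^2/9 + (-1.6965)^2/13 + (7.6738)^2/5 + (7.7853)^2/6
  = 1.9017 + 0.2214 + 11.7774 + 10.1018 = 24.0024
Step 3: Objective decrease = 0.5 * g^T H^(-1) g = 12.0012


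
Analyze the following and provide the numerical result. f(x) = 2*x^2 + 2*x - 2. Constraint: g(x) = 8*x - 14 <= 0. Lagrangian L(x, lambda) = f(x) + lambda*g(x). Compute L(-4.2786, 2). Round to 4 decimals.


Step 1: Evaluate f(x).
f(-4.2786) = 2*(-4.2786)^2 + 2*(-4.2786) - 2 = 26.0556
Step 2: Evaluate g(x).
g(-4.2786) = 8*-4.2786 - 14 = -48.2288
Step 3: Compute Lagrangian.
L = 26.0556 + 2*-48.2288 = -70.402


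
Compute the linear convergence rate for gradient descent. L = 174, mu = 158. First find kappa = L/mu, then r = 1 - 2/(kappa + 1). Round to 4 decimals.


Step 1: Compute the condition number.
kappa = L/mu = 174/158 = 1.1013
Step 2: Compute the convergence rate.
r = 1 - 2/(kappa + 1) = 1 - 2*mu/(L + mu) = (L - mu)/(L + mu) = 16/332 = 0.0482


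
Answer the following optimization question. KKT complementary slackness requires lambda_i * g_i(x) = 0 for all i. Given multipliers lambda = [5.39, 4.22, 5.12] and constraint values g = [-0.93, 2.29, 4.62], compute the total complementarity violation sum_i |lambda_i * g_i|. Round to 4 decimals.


KKT complementary slackness check:
lambda_1 * g_1 = 5.39 * -0.93 = -5.0127
lambda_2 * g_2 = 4.22 * 2.29 = 9.6638
lambda_3 * g_3 = 5.12 * 4.62 = 23.6544
Total violation = 5.0127 + 9.6638 + 23.6544 = 38.3309


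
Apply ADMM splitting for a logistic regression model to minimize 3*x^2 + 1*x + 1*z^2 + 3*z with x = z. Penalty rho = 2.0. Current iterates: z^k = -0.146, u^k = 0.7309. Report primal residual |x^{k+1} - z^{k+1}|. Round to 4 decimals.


ADMM iteration with rho = 2.0, z^k = -0.146, u^k = 0.7309
Step 1: x-update.
Minimize 3*x^2 + 1*x + (2.0/2)*(x + 0.146 + 0.7309)^2
FOC: (2*3 + 2.0)*x = -1 + 2.0*(-0.146 - 0.7309)
x^{k+1} = -0.3442
Step 2: z-update.
Minimize 1*z^2 + 3*z + (2.0/2)*(-0.3442 - z + 0.7309)^2
FOC: (2*1 + 2.0)*z = -3 + 2.0*(-0.3442 + 0.7309)
z^{k+1} = -0.5567
Step 3: u-update.
u^{k+1} = 0.7309 - 0.3442 + 0.5567 = 0.9433
Step 4: Primal residual = |-0.3442 + 0.5567| = 0.2124


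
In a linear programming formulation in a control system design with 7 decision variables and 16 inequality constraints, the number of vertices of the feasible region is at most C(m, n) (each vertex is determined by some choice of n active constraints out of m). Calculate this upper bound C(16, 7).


Each vertex corresponds to some choice of n active constraints out of m, so the number of vertices is at most C(m, n) = m! / (n!(m-n)!).
m = 16, n = 7
Numerator: 16 * 15 * 14 * 13 * 12 * 11 * 10
Denominator: 7! = 5040
C(16, 7) = 11440


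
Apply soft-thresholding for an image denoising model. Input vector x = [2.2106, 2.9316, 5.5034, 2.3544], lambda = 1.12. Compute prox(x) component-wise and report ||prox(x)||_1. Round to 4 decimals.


Soft-thresholding with lambda = 1.12:
prox(2.2106) = sign(2.2106)*max(|2.2106| - 1.12, 0) = 1.0906
prox(2.9316) = sign(2.9316)*max(|2.9316| - 1.12, 0) = 1.8116
prox(5.5034) = sign(5.5034)*max(|5.5034| - 1.12, 0) = 4.3834
prox(2.3544) = sign(2.3544)*max(|2.3544| - 1.12, 0) = 1.2344
prox(x) = [1.0906, 1.8116, 4.3834, 1.2344]
||prox(x)||_1 = 1.0906 + 1.8116 + 4.3834 + 1.2344 = 8.52


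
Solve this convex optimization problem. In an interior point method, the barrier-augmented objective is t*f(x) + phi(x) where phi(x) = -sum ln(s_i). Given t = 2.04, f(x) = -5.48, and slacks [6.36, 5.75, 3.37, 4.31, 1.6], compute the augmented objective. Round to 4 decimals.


Step 1: Compute log-barrier.
ln values: [1.85, 1.7492, 1.2149, 1.4609, 0.47]
phi = -(1.85 + 1.7492 + 1.2149 + 1.4609 + 0.47) = -6.7451
Step 2: Compute augmented objective.
t*f(x) = 2.04*-5.48 = -11.1792
Total = -11.1792 - 6.7451 = -17.9243


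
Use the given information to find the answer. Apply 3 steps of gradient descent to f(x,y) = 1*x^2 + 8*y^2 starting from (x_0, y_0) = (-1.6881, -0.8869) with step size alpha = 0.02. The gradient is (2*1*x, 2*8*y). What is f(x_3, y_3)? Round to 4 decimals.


Gradient descent on f(x,y) = 1*x^2 + 8*y^2.
Starting point: (-1.6881, -0.8869), alpha = 0.02
Step 1: grad_x = 2*1*-1.6881 = -3.3762, grad_y = 2*8*-0.8869 = -14.1904
  x_1 = -1.6881 - 0.02*-3.3762 = -1.6206
  y_1 = -0.8869 - 0.02*-14.1904 = -0.6031
Step 2: grad_x = 2*1*-1.6206 = -3.2412, grad_y = 2*8*-0.6031 = -9.6495
  x_2 = -1.6206 - 0.02*-3.2412 = -1.5558
  y_2 = -0.6031 - 0.02*-9.6495 = -0.4101
Step 3: grad_x = 2*1*-1.5558 = -3.1115, grad_y = 2*8*-0.4101 = -6.5616
  x_3 = -1.5558 - 0.02*-3.1115 = -1.4935
  y_3 = -0.4101 - 0.02*-6.5616 = -0.2789
f(-1.4935, -0.2789) = 1*(-1.4935)^2 + 8*(-0.2789)^2 = 2.8528


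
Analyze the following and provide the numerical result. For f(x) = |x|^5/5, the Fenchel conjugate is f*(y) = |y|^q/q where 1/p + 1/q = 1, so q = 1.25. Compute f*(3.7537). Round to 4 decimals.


The conjugate exponent q satisfies 1/p + 1/q = 1.
p = 5, so q = 5/(5 - 1) = 1.25
|y|^q = 3.7537^1.25 = 5.2249
f*(3.7537) = 5.2249 / 1.25 = 4.1799


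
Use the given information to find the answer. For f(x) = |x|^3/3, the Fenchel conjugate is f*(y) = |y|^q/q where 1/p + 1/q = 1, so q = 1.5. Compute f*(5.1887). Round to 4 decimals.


The conjugate exponent q satisfies 1/p + 1/q = 1.
p = 3, so q = 3/(3 - 1) = 1.5
|y|^q = 5.1887^1.5 = 11.8192
f*(5.1887) = 11.8192 / 1.5 = 7.8795


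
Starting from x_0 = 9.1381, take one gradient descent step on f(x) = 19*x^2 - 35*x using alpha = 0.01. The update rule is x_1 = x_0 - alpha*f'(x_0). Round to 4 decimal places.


We compute the gradient at x_0 and apply the update.
f'(x) = 38*x - 35
f'(9.1381) = 38*9.1381 - 35 = 312.2478
x_1 = 9.1381 - 0.01*312.2478 = 6.0156


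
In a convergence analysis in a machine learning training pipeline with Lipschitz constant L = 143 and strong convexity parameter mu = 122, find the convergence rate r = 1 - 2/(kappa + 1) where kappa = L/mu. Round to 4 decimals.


Step 1: Compute the condition number.
kappa = L/mu = 143/122 = 1.1721
Step 2: Compute the convergence rate.
r = 1 - 2/(kappa + 1) = 1 - 2*mu/(L + mu) = (L - mu)/(L + mu) = 21/265 = 0.0792


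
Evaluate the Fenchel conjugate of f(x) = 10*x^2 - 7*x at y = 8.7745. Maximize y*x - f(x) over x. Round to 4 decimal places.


f*(y) = sup_x {y*x - a*x^2 - b*x} = sup_x {(y-b)*x - a*x^2}
FOC: (y - b) - 2a*x = 0 => x* = (y - b)/(2a)
x* = (8.7745 + 7)/(2*10) = 0.7887
f*(8.7745) = (y-b)^2/(4a) = (8.7745 + 7)^2/(4*10)
= 248.8349/40 = 6.2209


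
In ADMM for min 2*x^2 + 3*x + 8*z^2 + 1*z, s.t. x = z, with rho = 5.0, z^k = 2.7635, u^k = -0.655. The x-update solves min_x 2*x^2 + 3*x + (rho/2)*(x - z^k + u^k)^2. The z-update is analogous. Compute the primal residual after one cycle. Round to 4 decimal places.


ADMM iteration with rho = 5.0, z^k = 2.7635, u^k = -0.655
Step 1: x-update.
Minimize 2*x^2 + 3*x + (5.0/2)*(x - 2.7635 - 0.655)^2
FOC: (2*2 + 5.0)*x = -3 + 5.0*(2.7635 + 0.655)
x^{k+1} = 1.5658
Step 2: z-update.
Minimize 8*z^2 + 1*z + (5.0/2)*(1.5658 - z - 0.655)^2
FOC: (2*8 + 5.0)*z = -1 + 5.0*(1.5658 - 0.655)
z^{k+1} = 0.1692
Step 3: u-update.
u^{k+1} = -0.655 + 1.5658 - 0.1692 = 0.7416
Step 4: Primal residual = |1.5658 - 0.1692| = 1.3966


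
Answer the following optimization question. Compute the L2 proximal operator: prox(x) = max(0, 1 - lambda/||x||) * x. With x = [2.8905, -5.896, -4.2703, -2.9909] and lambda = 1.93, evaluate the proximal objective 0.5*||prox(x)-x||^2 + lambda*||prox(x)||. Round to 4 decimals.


Step 1: Compute ||x||.
||x|| = 8.3844
Step 2: Compute scaling factor.
scale = max(0, 1 - 1.93/8.3844) = 0.7698
Step 3: prox(x) = [2.2251, -4.5388, -3.2873, -2.3024]
||prox(x)|| = 6.4544
Step 4: Proximal objective.
0.5*||prox-x||^2 = 1.8625
lambda*||prox|| = 12.457
Total = 14.3195


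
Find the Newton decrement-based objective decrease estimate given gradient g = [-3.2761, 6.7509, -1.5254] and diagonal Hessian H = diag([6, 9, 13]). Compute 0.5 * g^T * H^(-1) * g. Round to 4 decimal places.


Step 1: H is diagonal, so H^(-1) * g = [-0.546, 0.7501, -0.1173].
Step 2: g^T H^(-1) g = sum_i g_i^2 / H_ii
  = (-3.2761)^2/6 + (6.7509)^2/9 + (-1.5254)^2/13
  = 1.7888 + 5.0639 + 0.179 = 7.0316
Step 3: Objective decrease = 0.5 * g^T H^(-1) g = 3.5158


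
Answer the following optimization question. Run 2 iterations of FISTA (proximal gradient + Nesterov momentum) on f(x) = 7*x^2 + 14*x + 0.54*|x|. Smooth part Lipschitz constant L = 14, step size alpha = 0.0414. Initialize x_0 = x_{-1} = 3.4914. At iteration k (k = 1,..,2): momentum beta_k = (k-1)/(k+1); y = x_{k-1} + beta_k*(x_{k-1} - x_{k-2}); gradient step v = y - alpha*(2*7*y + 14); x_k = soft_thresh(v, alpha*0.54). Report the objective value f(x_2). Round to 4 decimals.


FISTA on f(x) = 7*x^2 + 14*x + 0.54*|x|
L = 14, alpha = 0.0414
Iteration 1: beta = 0.0, y = 3.4914 + 0.0*(3.4914 - 3.4914) = 3.4914
  grad(y) = 62.8796, v = y - alpha*grad = 0.8882
  prox(v) = soft_thresh(0.8882, 0.0224) = 0.8658
Iteration 2: beta = 0.3333, y = 0.8658 + 0.3333*(0.8658 - 3.4914) = -0.0094
  grad(y) = 13.8689, v = y - alpha*grad = -0.5835
  prox(v) = soft_thresh(-0.5835, 0.0224) = -0.5612
f(x_2) = 7*(-0.5612)^2 + 14*(-0.5612) + 0.54*|-0.5612| = -5.349


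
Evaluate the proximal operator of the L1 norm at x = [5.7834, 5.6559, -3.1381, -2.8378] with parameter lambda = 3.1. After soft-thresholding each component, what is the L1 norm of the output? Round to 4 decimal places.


Soft-thresholding with lambda = 3.1:
prox(5.7834) = sign(5.7834)*max(|5.7834| - 3.1, 0) = 2.6834
prox(5.6559) = sign(5.6559)*max(|5.6559| - 3.1, 0) = 2.5559
prox(-3.1381) = sign(-3.1381)*max(|-3.1381| - 3.1, 0) = -0.0381
prox(-2.8378) = sign(-2.8378)*max(|-2.8378| - 3.1, 0) = 0.0
prox(x) = [2.6834, 2.5559, -0.0381, 0.0]
||prox(x)||_1 = 2.6834 + 2.5559 + 0.0381 + 0.0 = 5.2774


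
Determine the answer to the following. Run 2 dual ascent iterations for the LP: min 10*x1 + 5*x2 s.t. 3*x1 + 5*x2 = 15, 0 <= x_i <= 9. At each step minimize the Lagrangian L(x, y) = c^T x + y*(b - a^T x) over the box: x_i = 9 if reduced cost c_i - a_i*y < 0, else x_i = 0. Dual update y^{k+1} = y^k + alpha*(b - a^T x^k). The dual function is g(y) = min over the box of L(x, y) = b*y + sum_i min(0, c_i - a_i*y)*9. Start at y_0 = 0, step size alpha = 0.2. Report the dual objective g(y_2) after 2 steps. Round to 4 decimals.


Dual ascent for LP: min 10*x1 + 5*x2, 3*x1 + 5*x2 = 15, 0 <= x_i <= 9
Step 1: y^k = 0.0, reduced costs: (10.0, 5.0)
  x^k = (0.0, 0.0), subgradient = b - a^T x = 15.0
  y^{k+1} = 0.0 + 0.2*15.0 = 3.0
Step 2: y^k = 3.0, reduced costs: (1.0, -10.0)
  x^k = (0.0, 9.0), subgradient = b - a^T x = -30.0
  y^{k+1} = 3.0 + 0.2*-30.0 = -3.0
Dual objective at y_2 = -3.0: reduced costs (19.0, 20.0), box minimizer x = (0.0, 0.0)
g(y_2) = b*y + (c1 - a1*y)*x1 + (c2 - a2*y)*x2 = 15*(-3.0) + 19.0*0.0 + 20.0*0.0 = -45.0 + 0.0 + 0.0 = -45.0


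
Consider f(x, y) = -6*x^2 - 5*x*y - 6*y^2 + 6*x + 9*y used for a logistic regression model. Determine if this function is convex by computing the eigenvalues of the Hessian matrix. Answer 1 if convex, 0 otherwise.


The Hessian of f(x,y) = -6*x^2 - 5*x*y - 6*y^2 + 6*x + 9*y is:
H = [[-12, -5], [-5, -12]]
Trace = -12 - 12 = -24
Determinant = -12*-12 - (-5)^2 = 119
Discriminant = (-24)^2 - 4*119 = 100.0
Eigenvalues: lambda_1 = -17.0, lambda_2 = -7.0
The function is not convex.

0


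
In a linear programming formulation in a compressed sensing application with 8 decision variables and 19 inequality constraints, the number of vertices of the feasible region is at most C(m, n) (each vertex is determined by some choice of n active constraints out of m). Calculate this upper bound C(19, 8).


Each vertex corresponds to some choice of n active constraints out of m, so the number of vertices is at most C(m, n) = m! / (n!(m-n)!).
m = 19, n = 8
Numerator: 19 * 18 * 17 * 16 * 15 * 14 * 13 * 12
Denominator: 8! = 40320
C(19, 8) = 75582


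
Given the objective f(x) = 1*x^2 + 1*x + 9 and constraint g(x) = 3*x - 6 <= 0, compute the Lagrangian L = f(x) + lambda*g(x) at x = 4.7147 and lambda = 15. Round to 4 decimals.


Step 1: Evaluate f(x).
f(4.7147) = 1*4.7147^2 + 1*4.7147 + 9 = 35.9431
Step 2: Evaluate g(x).
g(4.7147) = 3*4.7147 - 6 = 8.1441
Step 3: Compute Lagrangian.
L = 35.9431 + 15*8.1441 = 158.1046


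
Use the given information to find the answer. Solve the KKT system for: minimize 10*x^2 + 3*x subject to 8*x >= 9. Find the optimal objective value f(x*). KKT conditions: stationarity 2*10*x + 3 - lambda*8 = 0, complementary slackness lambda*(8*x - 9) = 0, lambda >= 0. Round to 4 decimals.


Step 1: Try lambda = 0 (constraint inactive).
x_unc = -3/(2*10) = -0.15
Check: 8*-0.15 = -1.2 < 9 -- violated!
Step 2: Constraint must be active: 8*x = 9
x* = 9/8 = 1.125
lambda = (2*10*1.125 + 3)/8 = 3.1875
Step 3: Compute optimal value.
f(x*) = 10*1.125^2 + 3*1.125 = 16.0313
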